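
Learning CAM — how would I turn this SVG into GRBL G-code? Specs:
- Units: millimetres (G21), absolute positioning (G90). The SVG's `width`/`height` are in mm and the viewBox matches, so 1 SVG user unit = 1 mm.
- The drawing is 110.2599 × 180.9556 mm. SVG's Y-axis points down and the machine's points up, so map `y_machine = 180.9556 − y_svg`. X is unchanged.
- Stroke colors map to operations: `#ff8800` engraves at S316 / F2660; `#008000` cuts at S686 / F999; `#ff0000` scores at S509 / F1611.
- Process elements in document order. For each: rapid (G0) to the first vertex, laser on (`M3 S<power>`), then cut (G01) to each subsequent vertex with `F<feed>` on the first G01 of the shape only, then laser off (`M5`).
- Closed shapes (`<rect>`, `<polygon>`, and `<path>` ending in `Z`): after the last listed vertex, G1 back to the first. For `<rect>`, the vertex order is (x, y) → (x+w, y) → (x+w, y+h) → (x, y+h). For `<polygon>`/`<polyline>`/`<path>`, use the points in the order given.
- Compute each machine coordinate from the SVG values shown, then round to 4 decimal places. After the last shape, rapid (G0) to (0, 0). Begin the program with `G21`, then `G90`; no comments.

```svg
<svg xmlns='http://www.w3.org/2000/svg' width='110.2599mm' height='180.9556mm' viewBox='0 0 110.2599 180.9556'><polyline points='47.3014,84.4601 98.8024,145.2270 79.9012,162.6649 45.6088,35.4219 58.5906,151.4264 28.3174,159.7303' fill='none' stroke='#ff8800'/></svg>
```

G21
G90
G0 X47.3014 Y96.4955
M3 S316
G01 X98.8024 Y35.7286 F2660
G01 X79.9012 Y18.2907
G01 X45.6088 Y145.5337
G01 X58.5906 Y29.5292
G01 X28.3174 Y21.2253
M5
G0 X0.0000 Y0.0000

viewBox `0 0 110.2599 180.9556` with mm width/height → 1 unit = 1 mm. Flip: y_m = 180.9556 − y_svg.

**Shape 1** — `<polyline>` open polyline, stroke `#ff8800` → engrave (S316, F2660). Machine vertices: (47.3014,96.4955) → (98.8024,35.7286) → (79.9012,18.2907) → (45.6088,145.5337) → (58.5906,29.5292) → (28.3174,21.2253). Open path.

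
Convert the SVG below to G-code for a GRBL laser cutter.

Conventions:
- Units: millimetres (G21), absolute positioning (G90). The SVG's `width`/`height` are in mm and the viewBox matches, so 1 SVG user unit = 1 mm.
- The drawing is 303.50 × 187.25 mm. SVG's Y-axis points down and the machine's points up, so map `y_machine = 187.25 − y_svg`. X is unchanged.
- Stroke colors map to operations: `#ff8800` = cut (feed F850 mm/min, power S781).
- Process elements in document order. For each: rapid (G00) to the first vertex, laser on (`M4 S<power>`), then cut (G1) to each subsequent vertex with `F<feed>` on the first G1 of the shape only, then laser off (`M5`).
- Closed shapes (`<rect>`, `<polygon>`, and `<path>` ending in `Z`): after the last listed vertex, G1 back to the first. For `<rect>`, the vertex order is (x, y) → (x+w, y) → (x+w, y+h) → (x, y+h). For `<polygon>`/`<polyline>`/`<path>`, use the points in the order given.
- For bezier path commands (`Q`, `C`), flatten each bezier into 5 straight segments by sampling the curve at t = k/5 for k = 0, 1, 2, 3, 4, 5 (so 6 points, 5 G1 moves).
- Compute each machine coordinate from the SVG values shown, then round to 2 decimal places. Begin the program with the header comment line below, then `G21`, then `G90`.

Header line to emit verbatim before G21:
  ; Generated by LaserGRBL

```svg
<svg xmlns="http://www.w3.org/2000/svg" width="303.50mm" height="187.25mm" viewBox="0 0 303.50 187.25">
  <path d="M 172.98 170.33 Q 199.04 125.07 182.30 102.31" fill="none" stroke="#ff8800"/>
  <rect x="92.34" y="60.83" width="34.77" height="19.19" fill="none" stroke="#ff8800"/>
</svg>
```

; Generated by LaserGRBL
G21
G90
G00 X172.98 Y16.92
M4 S781
G1 X181.69 Y34.12 F850
G1 X186.98 Y49.53
G1 X188.84 Y63.13
G1 X187.28 Y74.94
G1 X182.30 Y84.94
M5
G00 X92.34 Y126.42
M4 S781
G1 X127.11 Y126.42 F850
G1 X127.11 Y107.23
G1 X92.34 Y107.23
G1 X92.34 Y126.42
M5

viewBox `0 0 303.50 187.25` with mm width/height → 1 unit = 1 mm. Flip: y_m = 187.25 − y_svg.

**Shape 1** — `<path>` quadratic bezier, stroke `#ff8800` → cut (S781, F850). Control points (SVG): P0=(172.98,170.33), P1=(199.04,125.07), P2=(182.30,102.31); sampled at t=k/5. Machine vertices: (172.98,16.92) → (181.69,34.12) → (186.98,49.53) → (188.84,63.13) → (187.28,74.94) → (182.30,84.94). Open path.

**Shape 2** — `<rect>` rectangle, stroke `#ff8800` → cut (S781, F850). Machine vertices: (92.34,126.42) → (127.11,126.42) → (127.11,107.23) → (92.34,107.23) → (92.34,126.42). Closed: final G1 returns to the first vertex.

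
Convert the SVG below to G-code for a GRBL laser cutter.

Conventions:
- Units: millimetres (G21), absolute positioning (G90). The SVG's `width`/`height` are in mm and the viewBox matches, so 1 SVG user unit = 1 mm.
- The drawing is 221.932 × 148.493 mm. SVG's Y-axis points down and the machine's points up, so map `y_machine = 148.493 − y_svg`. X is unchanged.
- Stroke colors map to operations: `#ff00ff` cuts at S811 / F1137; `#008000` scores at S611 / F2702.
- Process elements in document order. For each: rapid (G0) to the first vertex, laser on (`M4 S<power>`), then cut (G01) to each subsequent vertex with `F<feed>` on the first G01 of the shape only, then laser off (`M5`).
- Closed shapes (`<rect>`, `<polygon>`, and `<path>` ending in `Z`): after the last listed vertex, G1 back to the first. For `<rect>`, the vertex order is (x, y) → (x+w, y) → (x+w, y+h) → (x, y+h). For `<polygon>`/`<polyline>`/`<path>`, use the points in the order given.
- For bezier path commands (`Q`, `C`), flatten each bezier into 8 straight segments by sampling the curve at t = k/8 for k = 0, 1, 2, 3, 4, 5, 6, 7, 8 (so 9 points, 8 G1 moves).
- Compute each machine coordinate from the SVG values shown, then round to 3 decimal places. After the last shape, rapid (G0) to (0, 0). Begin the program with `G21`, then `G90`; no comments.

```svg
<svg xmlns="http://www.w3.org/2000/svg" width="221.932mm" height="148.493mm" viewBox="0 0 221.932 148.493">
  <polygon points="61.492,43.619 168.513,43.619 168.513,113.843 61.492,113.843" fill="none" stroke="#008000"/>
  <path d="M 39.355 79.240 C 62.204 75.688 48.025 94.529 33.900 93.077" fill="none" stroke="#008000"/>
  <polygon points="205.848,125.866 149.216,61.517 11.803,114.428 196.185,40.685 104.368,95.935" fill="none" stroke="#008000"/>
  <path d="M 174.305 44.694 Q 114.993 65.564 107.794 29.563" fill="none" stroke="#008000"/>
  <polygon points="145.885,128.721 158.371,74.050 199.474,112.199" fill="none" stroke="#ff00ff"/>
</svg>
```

1 u = 1 mm; y_m = 148.493 − y.

[1] `<polygon>` rectangle, #008000→score S611 F2702: (61.492,104.874) → (168.513,104.874) → (168.513,34.650) → (61.492,34.650) → (61.492,104.874) (closed)

[2] `<path>` cubic bezier, #008000→score S611 F2702: (39.355,69.253) → (46.260,69.619) → (50.128,68.385) → (51.394,66.053) → (50.493,63.122) → (47.858,60.093) → (43.924,57.465) → (39.127,55.739) → (33.900,55.416)

[3] `<polygon>` closed polygon, #008000→score S611 F2702: (205.848,22.627) → (149.216,86.976) → (11.803,34.065) → (196.185,107.808) → (104.368,52.558) → (205.848,22.627) (closed)

[4] `<path>` quadratic bezier, #008000→score S611 F2702: (174.305,103.799) → (160.291,99.470) → (147.906,96.918) → (137.149,96.144) → (128.021,97.147) → (120.522,99.927) → (114.651,104.484) → (110.408,110.818) → (107.794,118.930)

[5] `<polygon>` regular polygon, #ff00ff→cut S811 F1137: (145.885,19.772) → (158.371,74.443) → (199.474,36.294) → (145.885,19.772) (closed)

G21
G90
G0 X61.492 Y104.874
M4 S611
G01 X168.513 Y104.874 F2702
G01 X168.513 Y34.650
G01 X61.492 Y34.650
G01 X61.492 Y104.874
M5
G0 X39.355 Y69.253
M4 S611
G01 X46.260 Y69.619 F2702
G01 X50.128 Y68.385
G01 X51.394 Y66.053
G01 X50.493 Y63.122
G01 X47.858 Y60.093
G01 X43.924 Y57.465
G01 X39.127 Y55.739
G01 X33.900 Y55.416
M5
G0 X205.848 Y22.627
M4 S611
G01 X149.216 Y86.976 F2702
G01 X11.803 Y34.065
G01 X196.185 Y107.808
G01 X104.368 Y52.558
G01 X205.848 Y22.627
M5
G0 X174.305 Y103.799
M4 S611
G01 X160.291 Y99.470 F2702
G01 X147.906 Y96.918
G01 X137.149 Y96.144
G01 X128.021 Y97.147
G01 X120.522 Y99.927
G01 X114.651 Y104.484
G01 X110.408 Y110.818
G01 X107.794 Y118.930
M5
G0 X145.885 Y19.772
M4 S811
G01 X158.371 Y74.443 F1137
G01 X199.474 Y36.294
G01 X145.885 Y19.772
M5
G0 X0.000 Y0.000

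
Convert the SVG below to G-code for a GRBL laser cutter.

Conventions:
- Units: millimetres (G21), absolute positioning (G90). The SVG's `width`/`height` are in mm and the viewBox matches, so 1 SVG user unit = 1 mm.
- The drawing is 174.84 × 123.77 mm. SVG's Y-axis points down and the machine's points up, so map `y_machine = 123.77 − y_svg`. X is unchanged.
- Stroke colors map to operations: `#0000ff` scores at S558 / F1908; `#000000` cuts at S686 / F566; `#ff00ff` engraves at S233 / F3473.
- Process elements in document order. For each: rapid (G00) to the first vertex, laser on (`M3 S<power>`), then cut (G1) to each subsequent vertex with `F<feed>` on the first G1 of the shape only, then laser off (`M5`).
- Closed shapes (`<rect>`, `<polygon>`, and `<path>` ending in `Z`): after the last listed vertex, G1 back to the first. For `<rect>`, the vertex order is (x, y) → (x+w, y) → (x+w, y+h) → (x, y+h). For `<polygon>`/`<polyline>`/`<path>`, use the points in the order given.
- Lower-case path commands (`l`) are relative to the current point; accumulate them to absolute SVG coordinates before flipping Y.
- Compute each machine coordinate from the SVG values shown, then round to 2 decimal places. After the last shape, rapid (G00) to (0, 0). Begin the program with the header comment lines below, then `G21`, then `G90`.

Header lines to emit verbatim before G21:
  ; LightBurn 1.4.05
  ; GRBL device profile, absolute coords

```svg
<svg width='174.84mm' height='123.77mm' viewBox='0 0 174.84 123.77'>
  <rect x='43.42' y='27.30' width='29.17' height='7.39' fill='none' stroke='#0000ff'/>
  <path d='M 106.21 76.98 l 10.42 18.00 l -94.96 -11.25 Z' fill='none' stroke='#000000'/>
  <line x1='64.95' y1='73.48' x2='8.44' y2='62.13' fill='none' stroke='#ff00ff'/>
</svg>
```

; LightBurn 1.4.05
; GRBL device profile, absolute coords
G21
G90
G00 X43.42 Y96.47
M3 S558
G1 X72.59 Y96.47 F1908
G1 X72.59 Y89.08
G1 X43.42 Y89.08
G1 X43.42 Y96.47
M5
G00 X106.21 Y46.79
M3 S686
G1 X116.63 Y28.79 F566
G1 X21.67 Y40.04
G1 X106.21 Y46.79
M5
G00 X64.95 Y50.29
M3 S233
G1 X8.44 Y61.64 F3473
M5
G00 X0.00 Y0.00

1 u = 1 mm; y_m = 123.77 − y.

[1] `<rect>` rectangle, #0000ff→score S558 F1908: (43.42,96.47) → (72.59,96.47) → (72.59,89.08) → (43.42,89.08) → (43.42,96.47) (closed)

[2] `<path>` closed polygon, #000000→cut S686 F566: (106.21,46.79) → (116.63,28.79) → (21.67,40.04) → (106.21,46.79) (closed)

[3] `<line>` line segment, #ff00ff→engrave S233 F3473: (64.95,50.29) → (8.44,61.64)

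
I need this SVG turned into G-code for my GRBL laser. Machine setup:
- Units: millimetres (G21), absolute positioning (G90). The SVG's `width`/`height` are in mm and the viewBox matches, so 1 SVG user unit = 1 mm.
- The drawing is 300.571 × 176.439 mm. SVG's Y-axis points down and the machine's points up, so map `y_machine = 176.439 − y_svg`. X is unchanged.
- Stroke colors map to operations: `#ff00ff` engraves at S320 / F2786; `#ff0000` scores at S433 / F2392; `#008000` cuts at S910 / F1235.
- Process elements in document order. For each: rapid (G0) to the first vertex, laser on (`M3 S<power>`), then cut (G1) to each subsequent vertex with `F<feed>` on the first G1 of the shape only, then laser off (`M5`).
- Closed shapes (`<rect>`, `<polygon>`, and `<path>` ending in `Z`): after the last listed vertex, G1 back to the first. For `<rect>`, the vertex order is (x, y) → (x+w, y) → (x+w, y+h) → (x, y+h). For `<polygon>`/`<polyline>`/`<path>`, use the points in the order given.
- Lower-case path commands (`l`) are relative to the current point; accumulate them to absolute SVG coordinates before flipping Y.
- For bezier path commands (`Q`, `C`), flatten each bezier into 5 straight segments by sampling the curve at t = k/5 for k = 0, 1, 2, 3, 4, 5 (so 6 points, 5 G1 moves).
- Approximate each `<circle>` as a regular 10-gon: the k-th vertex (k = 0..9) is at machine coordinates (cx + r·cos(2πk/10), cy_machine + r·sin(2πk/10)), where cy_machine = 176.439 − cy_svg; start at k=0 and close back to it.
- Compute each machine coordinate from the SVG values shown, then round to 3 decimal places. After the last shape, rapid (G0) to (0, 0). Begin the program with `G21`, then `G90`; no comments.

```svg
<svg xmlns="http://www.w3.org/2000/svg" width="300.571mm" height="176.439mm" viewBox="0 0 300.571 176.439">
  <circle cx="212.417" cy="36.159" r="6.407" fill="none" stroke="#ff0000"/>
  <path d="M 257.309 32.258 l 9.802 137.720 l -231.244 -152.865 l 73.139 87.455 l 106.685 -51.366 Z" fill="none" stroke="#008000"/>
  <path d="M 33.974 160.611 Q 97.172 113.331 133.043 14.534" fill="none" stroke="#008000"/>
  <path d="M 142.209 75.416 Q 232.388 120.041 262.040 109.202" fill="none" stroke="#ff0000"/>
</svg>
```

viewBox `0 0 300.571 176.439` with mm width/height → 1 unit = 1 mm. Flip: y_m = 176.439 − y_svg.

**Shape 1** — `<circle>` circle, stroke `#ff0000` → score (S433, F2392). Machine vertices: (218.824,140.280) → (217.600,144.046) → (214.397,146.373) → (210.437,146.373) → (207.234,144.046) → (206.010,140.280) → (207.234,136.514) → (210.437,134.187) → (214.397,134.187) → (217.600,136.514) → (218.824,140.280). Closed: final G1 returns to the first vertex.

**Shape 2** — `<path>` closed polygon, stroke `#008000` → cut (S910, F1235). Machine vertices: (257.309,144.181) → (267.111,6.461) → (35.867,159.326) → (109.006,71.871) → (215.691,123.237) → (257.309,144.181). Closed: final G1 returns to the first vertex.

**Shape 3** — `<path>` quadratic bezier, stroke `#008000` → cut (S910, F1235). Control points (SVG): P0=(33.974,160.611), P1=(97.172,113.331), P2=(133.043,14.534); sampled at t=k/5. Machine vertices: (33.974,15.828) → (58.160,36.801) → (80.160,61.895) → (99.974,91.110) → (117.602,124.447) → (133.043,161.905). Open path.

**Shape 4** — `<path>` quadratic bezier, stroke `#ff0000` → score (S433, F2392). Control points (SVG): P0=(142.209,75.416), P1=(232.388,120.041), P2=(262.040,109.202); sampled at t=k/5. Machine vertices: (142.209,101.023) → (175.860,85.392) → (204.668,74.197) → (228.634,67.440) → (247.758,65.120) → (262.040,67.237). Open path.

G21
G90
G0 X218.824 Y140.280
M3 S433
G1 X217.600 Y144.046 F2392
G1 X214.397 Y146.373
G1 X210.437 Y146.373
G1 X207.234 Y144.046
G1 X206.010 Y140.280
G1 X207.234 Y136.514
G1 X210.437 Y134.187
G1 X214.397 Y134.187
G1 X217.600 Y136.514
G1 X218.824 Y140.280
M5
G0 X257.309 Y144.181
M3 S910
G1 X267.111 Y6.461 F1235
G1 X35.867 Y159.326
G1 X109.006 Y71.871
G1 X215.691 Y123.237
G1 X257.309 Y144.181
M5
G0 X33.974 Y15.828
M3 S910
G1 X58.160 Y36.801 F1235
G1 X80.160 Y61.895
G1 X99.974 Y91.110
G1 X117.602 Y124.447
G1 X133.043 Y161.905
M5
G0 X142.209 Y101.023
M3 S433
G1 X175.860 Y85.392 F2392
G1 X204.668 Y74.197
G1 X228.634 Y67.440
G1 X247.758 Y65.120
G1 X262.040 Y67.237
M5
G0 X0.000 Y0.000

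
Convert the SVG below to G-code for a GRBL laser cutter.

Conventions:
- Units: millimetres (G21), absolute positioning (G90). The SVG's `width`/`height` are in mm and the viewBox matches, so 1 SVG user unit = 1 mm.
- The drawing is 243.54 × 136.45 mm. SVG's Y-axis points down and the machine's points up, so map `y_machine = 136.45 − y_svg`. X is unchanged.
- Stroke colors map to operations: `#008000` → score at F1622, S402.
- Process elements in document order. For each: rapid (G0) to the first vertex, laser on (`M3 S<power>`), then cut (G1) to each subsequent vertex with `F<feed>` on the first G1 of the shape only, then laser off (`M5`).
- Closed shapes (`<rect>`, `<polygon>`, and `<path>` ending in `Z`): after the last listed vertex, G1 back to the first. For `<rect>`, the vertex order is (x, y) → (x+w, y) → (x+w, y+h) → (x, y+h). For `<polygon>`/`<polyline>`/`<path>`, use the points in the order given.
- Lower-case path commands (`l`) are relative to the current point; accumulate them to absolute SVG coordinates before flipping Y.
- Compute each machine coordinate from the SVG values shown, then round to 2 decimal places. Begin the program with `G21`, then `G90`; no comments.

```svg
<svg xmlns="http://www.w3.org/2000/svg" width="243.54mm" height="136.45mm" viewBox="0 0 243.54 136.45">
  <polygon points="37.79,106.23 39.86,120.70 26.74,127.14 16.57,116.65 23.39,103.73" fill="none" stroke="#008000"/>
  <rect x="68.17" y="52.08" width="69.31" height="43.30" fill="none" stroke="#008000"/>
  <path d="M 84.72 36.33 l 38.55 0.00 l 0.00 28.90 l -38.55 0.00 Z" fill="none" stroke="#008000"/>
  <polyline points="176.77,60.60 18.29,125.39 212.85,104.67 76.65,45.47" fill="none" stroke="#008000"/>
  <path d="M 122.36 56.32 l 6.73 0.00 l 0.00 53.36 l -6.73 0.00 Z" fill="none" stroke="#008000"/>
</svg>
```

viewBox `0 0 243.54 136.45` with mm width/height → 1 unit = 1 mm. Flip: y_m = 136.45 − y_svg.

**Shape 1** — `<polygon>` regular polygon, stroke `#008000` → score (S402, F1622). Machine vertices: (37.79,30.22) → (39.86,15.75) → (26.74,9.31) → (16.57,19.80) → (23.39,32.72) → (37.79,30.22). Closed: final G1 returns to the first vertex.

**Shape 2** — `<rect>` rectangle, stroke `#008000` → score (S402, F1622). Machine vertices: (68.17,84.37) → (137.48,84.37) → (137.48,41.07) → (68.17,41.07) → (68.17,84.37). Closed: final G1 returns to the first vertex.

**Shape 3** — `<path>` rectangle, stroke `#008000` → score (S402, F1622). Machine vertices: (84.72,100.12) → (123.27,100.12) → (123.27,71.22) → (84.72,71.22) → (84.72,100.12). Closed: final G1 returns to the first vertex.

**Shape 4** — `<polyline>` open polyline, stroke `#008000` → score (S402, F1622). Machine vertices: (176.77,75.85) → (18.29,11.06) → (212.85,31.78) → (76.65,90.98). Open path.

**Shape 5** — `<path>` rectangle, stroke `#008000` → score (S402, F1622). Machine vertices: (122.36,80.13) → (129.09,80.13) → (129.09,26.77) → (122.36,26.77) → (122.36,80.13). Closed: final G1 returns to the first vertex.

G21
G90
G0 X37.79 Y30.22
M3 S402
G1 X39.86 Y15.75 F1622
G1 X26.74 Y9.31
G1 X16.57 Y19.80
G1 X23.39 Y32.72
G1 X37.79 Y30.22
M5
G0 X68.17 Y84.37
M3 S402
G1 X137.48 Y84.37 F1622
G1 X137.48 Y41.07
G1 X68.17 Y41.07
G1 X68.17 Y84.37
M5
G0 X84.72 Y100.12
M3 S402
G1 X123.27 Y100.12 F1622
G1 X123.27 Y71.22
G1 X84.72 Y71.22
G1 X84.72 Y100.12
M5
G0 X176.77 Y75.85
M3 S402
G1 X18.29 Y11.06 F1622
G1 X212.85 Y31.78
G1 X76.65 Y90.98
M5
G0 X122.36 Y80.13
M3 S402
G1 X129.09 Y80.13 F1622
G1 X129.09 Y26.77
G1 X122.36 Y26.77
G1 X122.36 Y80.13
M5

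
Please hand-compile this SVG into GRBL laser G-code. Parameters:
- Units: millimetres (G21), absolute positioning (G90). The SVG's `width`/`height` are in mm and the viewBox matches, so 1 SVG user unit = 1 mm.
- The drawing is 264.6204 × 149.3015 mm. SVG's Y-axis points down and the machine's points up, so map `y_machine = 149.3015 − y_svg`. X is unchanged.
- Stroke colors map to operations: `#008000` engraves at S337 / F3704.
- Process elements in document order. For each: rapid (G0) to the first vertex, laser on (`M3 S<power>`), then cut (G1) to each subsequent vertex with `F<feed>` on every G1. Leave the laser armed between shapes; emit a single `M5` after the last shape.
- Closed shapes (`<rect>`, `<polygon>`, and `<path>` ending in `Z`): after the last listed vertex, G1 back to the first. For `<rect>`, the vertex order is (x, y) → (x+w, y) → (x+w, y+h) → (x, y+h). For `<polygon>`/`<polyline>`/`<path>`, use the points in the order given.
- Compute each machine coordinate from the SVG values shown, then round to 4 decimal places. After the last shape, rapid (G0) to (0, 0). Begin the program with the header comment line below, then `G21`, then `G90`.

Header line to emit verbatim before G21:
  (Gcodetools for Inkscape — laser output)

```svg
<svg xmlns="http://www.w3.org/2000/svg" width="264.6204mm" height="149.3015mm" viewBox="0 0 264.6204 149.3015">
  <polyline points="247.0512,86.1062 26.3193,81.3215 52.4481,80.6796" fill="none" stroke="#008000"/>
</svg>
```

(Gcodetools for Inkscape — laser output)
G21
G90
G0 X247.0512 Y63.1953
M3 S337
G1 X26.3193 Y67.9800 F3704
G1 X52.4481 Y68.6219 F3704
M5
G0 X0.0000 Y0.0000

1 u = 1 mm; y_m = 149.3015 − y.

[1] `<polyline>` open polyline, #008000→engrave S337 F3704: (247.0512,63.1953) → (26.3193,67.9800) → (52.4481,68.6219)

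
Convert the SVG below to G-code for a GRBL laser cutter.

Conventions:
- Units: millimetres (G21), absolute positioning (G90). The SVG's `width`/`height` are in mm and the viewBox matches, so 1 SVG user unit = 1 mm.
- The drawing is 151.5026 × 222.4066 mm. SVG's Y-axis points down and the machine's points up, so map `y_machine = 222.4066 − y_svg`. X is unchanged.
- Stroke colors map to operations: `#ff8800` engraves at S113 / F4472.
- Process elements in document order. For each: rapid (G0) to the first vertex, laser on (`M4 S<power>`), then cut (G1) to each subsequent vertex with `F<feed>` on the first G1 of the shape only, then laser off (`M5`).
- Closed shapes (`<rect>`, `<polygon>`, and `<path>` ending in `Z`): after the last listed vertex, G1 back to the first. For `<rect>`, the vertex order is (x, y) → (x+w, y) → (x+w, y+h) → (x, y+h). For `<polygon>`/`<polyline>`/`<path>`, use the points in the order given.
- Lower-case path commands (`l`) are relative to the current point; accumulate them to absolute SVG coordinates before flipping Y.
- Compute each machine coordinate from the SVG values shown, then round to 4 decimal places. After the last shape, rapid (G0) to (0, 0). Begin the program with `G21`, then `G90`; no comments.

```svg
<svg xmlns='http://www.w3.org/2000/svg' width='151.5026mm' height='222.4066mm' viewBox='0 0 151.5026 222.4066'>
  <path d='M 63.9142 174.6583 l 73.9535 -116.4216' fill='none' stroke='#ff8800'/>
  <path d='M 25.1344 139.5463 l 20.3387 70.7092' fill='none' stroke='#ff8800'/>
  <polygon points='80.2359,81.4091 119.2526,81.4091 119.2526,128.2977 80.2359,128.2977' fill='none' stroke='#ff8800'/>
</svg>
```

viewBox `0 0 151.5026 222.4066` with mm width/height → 1 unit = 1 mm. Flip: y_m = 222.4066 − y_svg.

**Shape 1** — `<path>` line segment, stroke `#ff8800` → engrave (S113, F4472). Machine vertices: (63.9142,47.7483) → (137.8677,164.1699). Open path.

**Shape 2** — `<path>` line segment, stroke `#ff8800` → engrave (S113, F4472). Machine vertices: (25.1344,82.8603) → (45.4731,12.1511). Open path.

**Shape 3** — `<polygon>` rectangle, stroke `#ff8800` → engrave (S113, F4472). Machine vertices: (80.2359,140.9975) → (119.2526,140.9975) → (119.2526,94.1089) → (80.2359,94.1089) → (80.2359,140.9975). Closed: final G1 returns to the first vertex.

G21
G90
G0 X63.9142 Y47.7483
M4 S113
G1 X137.8677 Y164.1699 F4472
M5
G0 X25.1344 Y82.8603
M4 S113
G1 X45.4731 Y12.1511 F4472
M5
G0 X80.2359 Y140.9975
M4 S113
G1 X119.2526 Y140.9975 F4472
G1 X119.2526 Y94.1089
G1 X80.2359 Y94.1089
G1 X80.2359 Y140.9975
M5
G0 X0.0000 Y0.0000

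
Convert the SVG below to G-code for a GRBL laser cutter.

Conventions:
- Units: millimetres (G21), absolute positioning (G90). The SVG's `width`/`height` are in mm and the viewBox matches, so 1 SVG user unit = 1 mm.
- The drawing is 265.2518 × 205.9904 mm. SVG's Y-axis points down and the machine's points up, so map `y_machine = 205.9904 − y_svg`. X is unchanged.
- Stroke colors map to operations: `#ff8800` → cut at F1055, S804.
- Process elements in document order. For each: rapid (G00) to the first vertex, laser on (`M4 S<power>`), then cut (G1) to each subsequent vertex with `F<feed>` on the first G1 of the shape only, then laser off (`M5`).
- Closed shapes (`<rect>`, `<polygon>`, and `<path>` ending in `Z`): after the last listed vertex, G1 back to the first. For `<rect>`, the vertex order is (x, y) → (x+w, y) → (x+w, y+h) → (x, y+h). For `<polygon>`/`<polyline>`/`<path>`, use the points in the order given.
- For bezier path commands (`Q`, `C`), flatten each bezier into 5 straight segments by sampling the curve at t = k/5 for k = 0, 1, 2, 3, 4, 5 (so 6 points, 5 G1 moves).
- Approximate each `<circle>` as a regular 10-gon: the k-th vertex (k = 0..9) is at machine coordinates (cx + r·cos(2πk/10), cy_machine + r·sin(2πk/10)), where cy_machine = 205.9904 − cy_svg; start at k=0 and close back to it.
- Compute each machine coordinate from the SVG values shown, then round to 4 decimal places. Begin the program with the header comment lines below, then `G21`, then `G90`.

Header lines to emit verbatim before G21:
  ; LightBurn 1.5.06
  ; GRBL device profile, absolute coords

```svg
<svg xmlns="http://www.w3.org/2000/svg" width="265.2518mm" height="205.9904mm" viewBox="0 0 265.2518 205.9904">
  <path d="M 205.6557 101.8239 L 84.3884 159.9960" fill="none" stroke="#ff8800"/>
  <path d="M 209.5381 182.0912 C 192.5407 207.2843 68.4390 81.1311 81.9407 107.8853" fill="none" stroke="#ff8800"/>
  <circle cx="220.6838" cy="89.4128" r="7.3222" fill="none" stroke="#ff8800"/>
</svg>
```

; LightBurn 1.5.06
; GRBL device profile, absolute coords
G21
G90
G00 X205.6557 Y104.1665
M4 S804
G1 X84.3884 Y45.9944 F1055
M5
G00 X209.5381 Y23.8992
M4 S804
G1 X188.4448 Y24.5109 F1055
G1 X153.3924 Y46.8415
G1 X116.1270 Y76.2868
G1 X88.3944 Y98.2428
G1 X81.9407 Y98.1051
M5
G00 X228.0060 Y116.5776
M4 S804
G1 X226.6076 Y120.8815 F1055
G1 X222.9465 Y123.5414
G1 X218.4211 Y123.5414
G1 X214.7600 Y120.8815
G1 X213.3616 Y116.5776
G1 X214.7600 Y112.2737
G1 X218.4211 Y109.6138
G1 X222.9465 Y109.6138
G1 X226.6076 Y112.2737
G1 X228.0060 Y116.5776
M5

1 u = 1 mm; y_m = 205.9904 − y.

[1] `<path>` line segment, #ff8800→cut S804 F1055: (205.6557,104.1665) → (84.3884,45.9944)

[2] `<path>` cubic bezier, #ff8800→cut S804 F1055: (209.5381,23.8992) → (188.4448,24.5109) → (153.3924,46.8415) → (116.1270,76.2868) → (88.3944,98.2428) → (81.9407,98.1051)

[3] `<circle>` circle, #ff8800→cut S804 F1055: (228.0060,116.5776) → (226.6076,120.8815) → (222.9465,123.5414) → (218.4211,123.5414) → (214.7600,120.8815) → (213.3616,116.5776) → (214.7600,112.2737) → (218.4211,109.6138) → (222.9465,109.6138) → (226.6076,112.2737) → (228.0060,116.5776) (closed)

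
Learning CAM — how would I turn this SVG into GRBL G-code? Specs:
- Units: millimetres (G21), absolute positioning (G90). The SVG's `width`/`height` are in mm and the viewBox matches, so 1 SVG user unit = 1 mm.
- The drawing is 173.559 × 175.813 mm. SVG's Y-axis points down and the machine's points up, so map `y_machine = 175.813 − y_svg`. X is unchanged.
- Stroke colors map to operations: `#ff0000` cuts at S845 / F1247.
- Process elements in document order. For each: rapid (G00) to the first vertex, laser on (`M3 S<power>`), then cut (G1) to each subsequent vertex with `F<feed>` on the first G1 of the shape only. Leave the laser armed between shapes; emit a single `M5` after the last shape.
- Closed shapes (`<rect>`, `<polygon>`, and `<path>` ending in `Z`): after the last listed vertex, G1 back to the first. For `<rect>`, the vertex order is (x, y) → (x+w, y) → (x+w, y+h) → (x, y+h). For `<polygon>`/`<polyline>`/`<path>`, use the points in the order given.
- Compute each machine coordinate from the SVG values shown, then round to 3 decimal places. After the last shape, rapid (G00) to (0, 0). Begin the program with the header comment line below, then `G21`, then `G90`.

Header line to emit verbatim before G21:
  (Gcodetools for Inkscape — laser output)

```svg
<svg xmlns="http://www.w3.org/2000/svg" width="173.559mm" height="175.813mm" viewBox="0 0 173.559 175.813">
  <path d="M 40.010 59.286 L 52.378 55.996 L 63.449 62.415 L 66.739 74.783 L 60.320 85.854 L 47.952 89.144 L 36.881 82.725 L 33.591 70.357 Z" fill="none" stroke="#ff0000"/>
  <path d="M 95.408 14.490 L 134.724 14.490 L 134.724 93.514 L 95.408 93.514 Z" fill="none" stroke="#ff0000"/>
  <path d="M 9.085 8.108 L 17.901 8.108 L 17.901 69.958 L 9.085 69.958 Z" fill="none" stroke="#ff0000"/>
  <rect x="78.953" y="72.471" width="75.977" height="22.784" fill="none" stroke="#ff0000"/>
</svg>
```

viewBox `0 0 173.559 175.813` with mm width/height → 1 unit = 1 mm. Flip: y_m = 175.813 − y_svg.

**Shape 1** — `<path>` regular polygon, stroke `#ff0000` → cut (S845, F1247). Machine vertices: (40.010,116.527) → (52.378,119.817) → (63.449,113.398) → (66.739,101.030) → (60.320,89.959) → (47.952,86.669) → (36.881,93.088) → (33.591,105.456) → (40.010,116.527). Closed: final G1 returns to the first vertex.

**Shape 2** — `<path>` rectangle, stroke `#ff0000` → cut (S845, F1247). Machine vertices: (95.408,161.323) → (134.724,161.323) → (134.724,82.299) → (95.408,82.299) → (95.408,161.323). Closed: final G1 returns to the first vertex.

**Shape 3** — `<path>` rectangle, stroke `#ff0000` → cut (S845, F1247). Machine vertices: (9.085,167.705) → (17.901,167.705) → (17.901,105.855) → (9.085,105.855) → (9.085,167.705). Closed: final G1 returns to the first vertex.

**Shape 4** — `<rect>` rectangle, stroke `#ff0000` → cut (S845, F1247). Machine vertices: (78.953,103.342) → (154.930,103.342) → (154.930,80.558) → (78.953,80.558) → (78.953,103.342). Closed: final G1 returns to the first vertex.

(Gcodetools for Inkscape — laser output)
G21
G90
G00 X40.010 Y116.527
M3 S845
G1 X52.378 Y119.817 F1247
G1 X63.449 Y113.398
G1 X66.739 Y101.030
G1 X60.320 Y89.959
G1 X47.952 Y86.669
G1 X36.881 Y93.088
G1 X33.591 Y105.456
G1 X40.010 Y116.527
G00 X95.408 Y161.323
M3 S845
G1 X134.724 Y161.323 F1247
G1 X134.724 Y82.299
G1 X95.408 Y82.299
G1 X95.408 Y161.323
G00 X9.085 Y167.705
M3 S845
G1 X17.901 Y167.705 F1247
G1 X17.901 Y105.855
G1 X9.085 Y105.855
G1 X9.085 Y167.705
G00 X78.953 Y103.342
M3 S845
G1 X154.930 Y103.342 F1247
G1 X154.930 Y80.558
G1 X78.953 Y80.558
G1 X78.953 Y103.342
M5
G00 X0.000 Y0.000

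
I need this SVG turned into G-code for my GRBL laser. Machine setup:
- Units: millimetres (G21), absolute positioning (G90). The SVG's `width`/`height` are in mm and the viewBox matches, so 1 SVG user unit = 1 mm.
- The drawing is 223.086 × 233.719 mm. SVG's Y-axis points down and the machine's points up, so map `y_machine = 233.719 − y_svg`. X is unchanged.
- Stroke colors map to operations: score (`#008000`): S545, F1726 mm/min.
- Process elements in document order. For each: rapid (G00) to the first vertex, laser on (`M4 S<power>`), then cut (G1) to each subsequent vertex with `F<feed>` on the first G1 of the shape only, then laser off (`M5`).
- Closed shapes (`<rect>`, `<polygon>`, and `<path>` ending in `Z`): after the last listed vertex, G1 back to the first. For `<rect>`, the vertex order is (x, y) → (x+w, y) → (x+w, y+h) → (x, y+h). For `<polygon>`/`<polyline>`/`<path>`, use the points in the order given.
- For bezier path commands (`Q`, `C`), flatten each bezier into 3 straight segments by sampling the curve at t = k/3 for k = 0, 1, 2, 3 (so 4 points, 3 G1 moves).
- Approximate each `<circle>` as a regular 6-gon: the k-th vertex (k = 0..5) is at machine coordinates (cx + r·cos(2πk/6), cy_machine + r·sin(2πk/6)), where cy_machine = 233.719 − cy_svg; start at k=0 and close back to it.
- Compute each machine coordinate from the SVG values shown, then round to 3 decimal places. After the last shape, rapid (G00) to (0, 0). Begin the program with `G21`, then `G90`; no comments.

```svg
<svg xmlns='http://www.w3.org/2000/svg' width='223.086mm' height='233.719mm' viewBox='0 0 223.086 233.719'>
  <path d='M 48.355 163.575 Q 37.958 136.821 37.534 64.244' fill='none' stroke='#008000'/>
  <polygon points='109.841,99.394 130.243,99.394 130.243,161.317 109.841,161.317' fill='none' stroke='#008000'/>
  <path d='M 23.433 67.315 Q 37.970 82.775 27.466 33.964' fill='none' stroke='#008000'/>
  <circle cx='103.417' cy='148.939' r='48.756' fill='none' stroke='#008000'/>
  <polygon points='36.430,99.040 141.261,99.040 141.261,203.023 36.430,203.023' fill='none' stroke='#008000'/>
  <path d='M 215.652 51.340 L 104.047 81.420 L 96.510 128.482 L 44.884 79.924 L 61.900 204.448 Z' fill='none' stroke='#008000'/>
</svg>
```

1 u = 1 mm; y_m = 233.719 − y.

[1] `<path>` quadratic bezier, #008000→score S545 F1726: (48.355,70.144) → (42.532,93.071) → (38.925,126.182) → (37.534,169.475)

[2] `<polygon>` rectangle, #008000→score S545 F1726: (109.841,134.325) → (130.243,134.325) → (130.243,72.402) → (109.841,72.402) → (109.841,134.325) (closed)

[3] `<path>` quadratic bezier, #008000→score S545 F1726: (23.433,166.404) → (30.342,163.239) → (31.686,174.356) → (27.466,199.755)

[4] `<circle>` circle, #008000→score S545 F1726: (152.173,84.780) → (127.795,127.004) → (79.039,127.004) → (54.661,84.780) → (79.039,42.556) → (127.795,42.556) → (152.173,84.780) (closed)

[5] `<polygon>` rectangle, #008000→score S545 F1726: (36.430,134.679) → (141.261,134.679) → (141.261,30.696) → (36.430,30.696) → (36.430,134.679) (closed)

[6] `<path>` closed polygon, #008000→score S545 F1726: (215.652,182.379) → (104.047,152.299) → (96.510,105.237) → (44.884,153.795) → (61.900,29.271) → (215.652,182.379) (closed)

G21
G90
G00 X48.355 Y70.144
M4 S545
G1 X42.532 Y93.071 F1726
G1 X38.925 Y126.182
G1 X37.534 Y169.475
M5
G00 X109.841 Y134.325
M4 S545
G1 X130.243 Y134.325 F1726
G1 X130.243 Y72.402
G1 X109.841 Y72.402
G1 X109.841 Y134.325
M5
G00 X23.433 Y166.404
M4 S545
G1 X30.342 Y163.239 F1726
G1 X31.686 Y174.356
G1 X27.466 Y199.755
M5
G00 X152.173 Y84.780
M4 S545
G1 X127.795 Y127.004 F1726
G1 X79.039 Y127.004
G1 X54.661 Y84.780
G1 X79.039 Y42.556
G1 X127.795 Y42.556
G1 X152.173 Y84.780
M5
G00 X36.430 Y134.679
M4 S545
G1 X141.261 Y134.679 F1726
G1 X141.261 Y30.696
G1 X36.430 Y30.696
G1 X36.430 Y134.679
M5
G00 X215.652 Y182.379
M4 S545
G1 X104.047 Y152.299 F1726
G1 X96.510 Y105.237
G1 X44.884 Y153.795
G1 X61.900 Y29.271
G1 X215.652 Y182.379
M5
G00 X0.000 Y0.000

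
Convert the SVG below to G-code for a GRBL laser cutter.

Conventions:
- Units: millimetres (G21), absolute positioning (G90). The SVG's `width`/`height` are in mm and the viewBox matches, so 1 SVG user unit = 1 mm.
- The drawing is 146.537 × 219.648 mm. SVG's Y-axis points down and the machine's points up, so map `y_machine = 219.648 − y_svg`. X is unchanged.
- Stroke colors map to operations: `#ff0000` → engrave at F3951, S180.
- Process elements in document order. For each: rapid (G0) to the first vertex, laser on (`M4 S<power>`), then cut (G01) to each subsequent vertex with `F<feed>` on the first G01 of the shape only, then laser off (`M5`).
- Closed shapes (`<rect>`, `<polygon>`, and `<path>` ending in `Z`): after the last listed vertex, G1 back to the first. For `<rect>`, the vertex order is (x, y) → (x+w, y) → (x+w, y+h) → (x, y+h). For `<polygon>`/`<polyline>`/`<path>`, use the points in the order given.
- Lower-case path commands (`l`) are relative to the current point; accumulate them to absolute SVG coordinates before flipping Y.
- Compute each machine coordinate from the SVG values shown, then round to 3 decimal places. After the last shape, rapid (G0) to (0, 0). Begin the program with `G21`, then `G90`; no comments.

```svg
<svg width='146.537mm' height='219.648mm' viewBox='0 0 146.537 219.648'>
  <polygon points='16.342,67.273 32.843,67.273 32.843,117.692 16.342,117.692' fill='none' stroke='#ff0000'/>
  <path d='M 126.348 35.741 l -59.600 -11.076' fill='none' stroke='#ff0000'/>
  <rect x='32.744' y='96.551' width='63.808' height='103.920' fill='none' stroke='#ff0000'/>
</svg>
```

viewBox `0 0 146.537 219.648` with mm width/height → 1 unit = 1 mm. Flip: y_m = 219.648 − y_svg.

**Shape 1** — `<polygon>` rectangle, stroke `#ff0000` → engrave (S180, F3951). Machine vertices: (16.342,152.375) → (32.843,152.375) → (32.843,101.956) → (16.342,101.956) → (16.342,152.375). Closed: final G1 returns to the first vertex.

**Shape 2** — `<path>` line segment, stroke `#ff0000` → engrave (S180, F3951). Machine vertices: (126.348,183.907) → (66.748,194.983). Open path.

**Shape 3** — `<rect>` rectangle, stroke `#ff0000` → engrave (S180, F3951). Machine vertices: (32.744,123.097) → (96.552,123.097) → (96.552,19.177) → (32.744,19.177) → (32.744,123.097). Closed: final G1 returns to the first vertex.

G21
G90
G0 X16.342 Y152.375
M4 S180
G01 X32.843 Y152.375 F3951
G01 X32.843 Y101.956
G01 X16.342 Y101.956
G01 X16.342 Y152.375
M5
G0 X126.348 Y183.907
M4 S180
G01 X66.748 Y194.983 F3951
M5
G0 X32.744 Y123.097
M4 S180
G01 X96.552 Y123.097 F3951
G01 X96.552 Y19.177
G01 X32.744 Y19.177
G01 X32.744 Y123.097
M5
G0 X0.000 Y0.000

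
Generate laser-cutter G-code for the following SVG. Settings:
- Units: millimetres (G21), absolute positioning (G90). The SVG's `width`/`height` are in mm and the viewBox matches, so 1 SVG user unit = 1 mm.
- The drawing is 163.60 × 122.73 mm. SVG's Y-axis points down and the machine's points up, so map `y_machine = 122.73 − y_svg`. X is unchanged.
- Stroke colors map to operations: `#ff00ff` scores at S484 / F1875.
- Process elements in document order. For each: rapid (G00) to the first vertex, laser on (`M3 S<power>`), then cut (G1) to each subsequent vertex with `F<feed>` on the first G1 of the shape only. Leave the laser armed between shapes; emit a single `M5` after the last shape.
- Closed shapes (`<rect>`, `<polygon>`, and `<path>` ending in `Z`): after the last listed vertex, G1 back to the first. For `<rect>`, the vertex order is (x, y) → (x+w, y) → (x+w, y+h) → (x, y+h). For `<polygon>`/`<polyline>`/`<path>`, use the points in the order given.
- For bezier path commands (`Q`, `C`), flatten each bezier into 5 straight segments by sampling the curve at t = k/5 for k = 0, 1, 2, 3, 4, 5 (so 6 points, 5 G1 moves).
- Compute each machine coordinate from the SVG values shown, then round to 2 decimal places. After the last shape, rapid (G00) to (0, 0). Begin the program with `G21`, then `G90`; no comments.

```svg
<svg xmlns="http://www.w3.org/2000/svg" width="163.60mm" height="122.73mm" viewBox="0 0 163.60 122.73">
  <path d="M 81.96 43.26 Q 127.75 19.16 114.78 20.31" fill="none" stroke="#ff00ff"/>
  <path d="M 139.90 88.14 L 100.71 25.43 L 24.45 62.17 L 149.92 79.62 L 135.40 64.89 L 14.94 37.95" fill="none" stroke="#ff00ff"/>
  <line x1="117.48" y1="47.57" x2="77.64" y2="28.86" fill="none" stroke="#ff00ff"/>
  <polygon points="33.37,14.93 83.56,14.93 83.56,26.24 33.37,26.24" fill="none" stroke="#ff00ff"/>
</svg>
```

1 u = 1 mm; y_m = 122.73 − y.

[1] `<path>` quadratic bezier, #ff00ff→score S484 F1875: (81.96,79.47) → (97.93,88.10) → (109.19,94.71) → (115.75,99.30) → (117.62,101.87) → (114.78,102.42)

[2] `<path>` open polyline, #ff00ff→score S484 F1875: (139.90,34.59) → (100.71,97.30) → (24.45,60.56) → (149.92,43.11) → (135.40,57.84) → (14.94,84.78)

[3] `<line>` line segment, #ff00ff→score S484 F1875: (117.48,75.16) → (77.64,93.87)

[4] `<polygon>` rectangle, #ff00ff→score S484 F1875: (33.37,107.80) → (83.56,107.80) → (83.56,96.49) → (33.37,96.49) → (33.37,107.80) (closed)

G21
G90
G00 X81.96 Y79.47
M3 S484
G1 X97.93 Y88.10 F1875
G1 X109.19 Y94.71
G1 X115.75 Y99.30
G1 X117.62 Y101.87
G1 X114.78 Y102.42
G00 X139.90 Y34.59
M3 S484
G1 X100.71 Y97.30 F1875
G1 X24.45 Y60.56
G1 X149.92 Y43.11
G1 X135.40 Y57.84
G1 X14.94 Y84.78
G00 X117.48 Y75.16
M3 S484
G1 X77.64 Y93.87 F1875
G00 X33.37 Y107.80
M3 S484
G1 X83.56 Y107.80 F1875
G1 X83.56 Y96.49
G1 X33.37 Y96.49
G1 X33.37 Y107.80
M5
G00 X0.00 Y0.00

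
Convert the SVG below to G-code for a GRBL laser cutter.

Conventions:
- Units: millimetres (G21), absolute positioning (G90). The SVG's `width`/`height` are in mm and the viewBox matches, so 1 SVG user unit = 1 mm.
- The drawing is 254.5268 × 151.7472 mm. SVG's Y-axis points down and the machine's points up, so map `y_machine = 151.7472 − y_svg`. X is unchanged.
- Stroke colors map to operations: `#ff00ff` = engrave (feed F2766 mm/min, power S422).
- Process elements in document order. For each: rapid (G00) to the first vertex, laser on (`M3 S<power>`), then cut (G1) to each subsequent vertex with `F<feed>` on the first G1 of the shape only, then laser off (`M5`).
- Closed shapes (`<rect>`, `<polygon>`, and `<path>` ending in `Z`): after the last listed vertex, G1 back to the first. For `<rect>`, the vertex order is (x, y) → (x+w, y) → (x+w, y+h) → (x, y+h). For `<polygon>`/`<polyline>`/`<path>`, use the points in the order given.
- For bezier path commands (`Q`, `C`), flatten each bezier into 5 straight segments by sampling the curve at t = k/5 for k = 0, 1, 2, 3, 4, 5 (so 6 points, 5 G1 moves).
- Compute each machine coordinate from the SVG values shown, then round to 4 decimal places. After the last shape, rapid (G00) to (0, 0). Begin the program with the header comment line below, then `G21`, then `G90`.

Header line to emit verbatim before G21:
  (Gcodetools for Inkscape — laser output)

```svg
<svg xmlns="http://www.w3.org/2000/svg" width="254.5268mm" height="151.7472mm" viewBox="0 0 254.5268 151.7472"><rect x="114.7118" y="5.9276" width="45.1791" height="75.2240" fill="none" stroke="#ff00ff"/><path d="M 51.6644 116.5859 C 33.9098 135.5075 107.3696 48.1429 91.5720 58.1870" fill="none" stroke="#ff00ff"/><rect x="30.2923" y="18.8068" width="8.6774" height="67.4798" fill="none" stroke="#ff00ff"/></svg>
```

viewBox `0 0 254.5268 151.7472` with mm width/height → 1 unit = 1 mm. Flip: y_m = 151.7472 − y_svg.

**Shape 1** — `<rect>` rectangle, stroke `#ff00ff` → engrave (S422, F2766). Machine vertices: (114.7118,145.8196) → (159.8909,145.8196) → (159.8909,70.5956) → (114.7118,70.5956) → (114.7118,145.8196). Closed: final G1 returns to the first vertex.

**Shape 2** — `<path>` cubic bezier, stroke `#ff00ff` → engrave (S422, F2766). Control points (SVG): P0=(51.6644,116.5859), P1=(33.9098,135.5075), P2=(107.3696,48.1429), P3=(91.5720,58.1870); sampled at t=k/5. Machine vertices: (51.6644,35.1613) → (50.5136,34.9331) → (62.5916,50.4363) → (79.2358,71.8934) → (91.7834,89.5272) → (91.5720,93.5602). Open path.

**Shape 3** — `<rect>` rectangle, stroke `#ff00ff` → engrave (S422, F2766). Machine vertices: (30.2923,132.9404) → (38.9697,132.9404) → (38.9697,65.4606) → (30.2923,65.4606) → (30.2923,132.9404). Closed: final G1 returns to the first vertex.

(Gcodetools for Inkscape — laser output)
G21
G90
G00 X114.7118 Y145.8196
M3 S422
G1 X159.8909 Y145.8196 F2766
G1 X159.8909 Y70.5956
G1 X114.7118 Y70.5956
G1 X114.7118 Y145.8196
M5
G00 X51.6644 Y35.1613
M3 S422
G1 X50.5136 Y34.9331 F2766
G1 X62.5916 Y50.4363
G1 X79.2358 Y71.8934
G1 X91.7834 Y89.5272
G1 X91.5720 Y93.5602
M5
G00 X30.2923 Y132.9404
M3 S422
G1 X38.9697 Y132.9404 F2766
G1 X38.9697 Y65.4606
G1 X30.2923 Y65.4606
G1 X30.2923 Y132.9404
M5
G00 X0.0000 Y0.0000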